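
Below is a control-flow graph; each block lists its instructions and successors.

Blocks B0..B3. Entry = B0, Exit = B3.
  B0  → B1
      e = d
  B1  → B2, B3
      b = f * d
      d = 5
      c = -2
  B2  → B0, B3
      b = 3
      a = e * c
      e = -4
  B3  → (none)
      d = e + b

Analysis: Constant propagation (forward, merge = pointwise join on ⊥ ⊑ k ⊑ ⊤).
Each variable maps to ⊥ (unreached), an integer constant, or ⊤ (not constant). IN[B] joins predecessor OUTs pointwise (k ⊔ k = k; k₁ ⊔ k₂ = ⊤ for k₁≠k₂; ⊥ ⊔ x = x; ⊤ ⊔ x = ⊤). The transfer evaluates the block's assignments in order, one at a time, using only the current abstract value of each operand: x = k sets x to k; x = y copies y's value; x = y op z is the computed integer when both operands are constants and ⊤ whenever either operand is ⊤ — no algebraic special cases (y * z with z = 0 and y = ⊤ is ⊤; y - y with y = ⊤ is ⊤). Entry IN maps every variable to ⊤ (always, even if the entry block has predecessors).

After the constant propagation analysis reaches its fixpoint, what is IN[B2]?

Converged values:
  B0:   IN=(all ⊤)   OUT=(all ⊤)
  B1:   IN=(all ⊤)   OUT={c:-2, d:5; rest ⊤}
  B2:   IN={c:-2, d:5; rest ⊤}   OUT={b:3, c:-2, d:5, e:-4; rest ⊤}
  B3:   IN={c:-2, d:5; rest ⊤}   OUT={c:-2; rest ⊤}

Merge at B2: IN[B2] = OUT[B1] = {a: ⊤, b: ⊤, c: -2, d: 5, e: ⊤, f: ⊤}

Answer: {a: ⊤, b: ⊤, c: -2, d: 5, e: ⊤, f: ⊤}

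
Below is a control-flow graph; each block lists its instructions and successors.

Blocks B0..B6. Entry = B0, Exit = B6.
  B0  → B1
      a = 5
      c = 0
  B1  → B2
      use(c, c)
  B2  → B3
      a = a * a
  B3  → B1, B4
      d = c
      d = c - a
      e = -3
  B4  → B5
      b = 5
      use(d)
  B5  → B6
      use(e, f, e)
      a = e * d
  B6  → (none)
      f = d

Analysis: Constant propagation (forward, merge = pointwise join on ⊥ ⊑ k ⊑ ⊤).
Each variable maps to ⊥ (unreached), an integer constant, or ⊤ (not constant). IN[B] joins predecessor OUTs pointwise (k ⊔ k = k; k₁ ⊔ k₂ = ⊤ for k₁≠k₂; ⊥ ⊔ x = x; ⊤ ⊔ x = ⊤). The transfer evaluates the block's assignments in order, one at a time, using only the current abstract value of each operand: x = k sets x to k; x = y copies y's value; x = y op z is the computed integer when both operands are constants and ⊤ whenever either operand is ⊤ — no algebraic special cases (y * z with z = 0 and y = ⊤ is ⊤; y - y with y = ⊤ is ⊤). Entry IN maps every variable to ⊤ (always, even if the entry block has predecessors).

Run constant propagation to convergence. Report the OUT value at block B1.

Answer: {a: ⊤, b: ⊤, c: 0, d: ⊤, e: ⊤, f: ⊤}

Working:
Converged values:
  B0: | IN=(all ⊤) | OUT={a:5, c:0; rest ⊤}
  B1: | IN={c:0; rest ⊤} | OUT={c:0; rest ⊤}
  B2: | IN={c:0; rest ⊤} | OUT={c:0; rest ⊤}
  B3: | IN={c:0; rest ⊤} | OUT={c:0, e:-3; rest ⊤}
  B4: | IN={c:0, e:-3; rest ⊤} | OUT={b:5, c:0, e:-3; rest ⊤}
  B5: | IN={b:5, c:0, e:-3; rest ⊤} | OUT={b:5, c:0, e:-3; rest ⊤}
  B6: | IN={b:5, c:0, e:-3; rest ⊤} | OUT={b:5, c:0, e:-3; rest ⊤}

Merge at B1: IN[B1] = OUT[B0] ⊔ OUT[B3] = {a: ⊤, b: ⊤, c: 0, d: ⊤, e: ⊤, f: ⊤}
Applying B1's transfer function to that IN value gives OUT[B1] (row B1 above).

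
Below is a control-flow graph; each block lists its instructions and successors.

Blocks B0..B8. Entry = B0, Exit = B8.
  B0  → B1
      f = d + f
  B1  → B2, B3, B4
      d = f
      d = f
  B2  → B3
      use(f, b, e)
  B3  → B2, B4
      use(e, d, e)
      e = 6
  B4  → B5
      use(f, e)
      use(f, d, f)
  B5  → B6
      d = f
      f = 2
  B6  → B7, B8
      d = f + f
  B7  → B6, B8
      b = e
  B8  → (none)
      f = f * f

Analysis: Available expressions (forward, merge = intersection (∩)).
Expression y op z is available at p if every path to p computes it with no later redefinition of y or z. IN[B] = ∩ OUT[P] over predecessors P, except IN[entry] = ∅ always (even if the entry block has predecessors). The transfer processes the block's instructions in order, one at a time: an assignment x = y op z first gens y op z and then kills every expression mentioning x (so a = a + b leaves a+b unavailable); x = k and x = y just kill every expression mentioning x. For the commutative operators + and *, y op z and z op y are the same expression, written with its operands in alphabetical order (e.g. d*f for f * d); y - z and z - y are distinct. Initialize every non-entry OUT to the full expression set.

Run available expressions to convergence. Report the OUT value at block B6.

Answer: {f+f}

Derivation:
Converged values:
  B0: | IN={} | OUT={}
  B1: | IN={} | OUT={}
  B2: | IN={} | OUT={}
  B3: | IN={} | OUT={}
  B4: | IN={} | OUT={}
  B5: | IN={} | OUT={}
  B6: | IN={} | OUT={f+f}
  B7: | IN={f+f} | OUT={f+f}
  B8: | IN={f+f} | OUT={}

Merge at B6: IN[B6] = OUT[B5] ∩ OUT[B7] = {}
Applying B6's transfer function to that IN value gives OUT[B6] (row B6 above).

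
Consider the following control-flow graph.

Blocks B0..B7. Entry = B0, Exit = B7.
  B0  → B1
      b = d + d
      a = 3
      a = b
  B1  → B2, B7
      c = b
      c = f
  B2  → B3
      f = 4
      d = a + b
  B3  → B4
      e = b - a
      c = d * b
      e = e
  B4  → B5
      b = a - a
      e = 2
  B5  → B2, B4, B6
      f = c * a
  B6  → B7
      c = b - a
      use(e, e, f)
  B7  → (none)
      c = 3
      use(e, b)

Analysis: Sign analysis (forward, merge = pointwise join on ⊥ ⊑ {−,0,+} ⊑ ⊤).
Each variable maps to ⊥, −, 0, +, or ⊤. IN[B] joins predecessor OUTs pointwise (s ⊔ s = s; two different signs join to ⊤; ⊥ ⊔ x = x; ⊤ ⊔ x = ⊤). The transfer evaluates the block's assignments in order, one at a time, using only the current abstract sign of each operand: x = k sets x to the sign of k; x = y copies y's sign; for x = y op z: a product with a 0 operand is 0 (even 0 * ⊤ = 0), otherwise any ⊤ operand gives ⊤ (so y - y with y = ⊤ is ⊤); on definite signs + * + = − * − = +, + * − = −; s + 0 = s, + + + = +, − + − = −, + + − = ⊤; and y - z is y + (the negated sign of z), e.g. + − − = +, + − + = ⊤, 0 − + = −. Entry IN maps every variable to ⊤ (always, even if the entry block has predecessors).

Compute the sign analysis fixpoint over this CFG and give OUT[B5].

Answer: {a: ⊤, b: ⊤, c: ⊤, d: ⊤, e: +, f: ⊤}

Trace:
Fixpoint table:
  B0:  IN=(all ⊤)  OUT=(all ⊤)
  B1:  IN=(all ⊤)  OUT=(all ⊤)
  B2:  IN=(all ⊤)  OUT={f:+; rest ⊤}
  B3:  IN={f:+; rest ⊤}  OUT={f:+; rest ⊤}
  B4:  IN=(all ⊤)  OUT={e:+; rest ⊤}
  B5:  IN={e:+; rest ⊤}  OUT={e:+; rest ⊤}
  B6:  IN={e:+; rest ⊤}  OUT={e:+; rest ⊤}
  B7:  IN=(all ⊤)  OUT={c:+; rest ⊤}

Merge at B5: IN[B5] = OUT[B4] = {a: ⊤, b: ⊤, c: ⊤, d: ⊤, e: +, f: ⊤}
Applying B5's transfer function to that IN value gives OUT[B5] (row B5 above).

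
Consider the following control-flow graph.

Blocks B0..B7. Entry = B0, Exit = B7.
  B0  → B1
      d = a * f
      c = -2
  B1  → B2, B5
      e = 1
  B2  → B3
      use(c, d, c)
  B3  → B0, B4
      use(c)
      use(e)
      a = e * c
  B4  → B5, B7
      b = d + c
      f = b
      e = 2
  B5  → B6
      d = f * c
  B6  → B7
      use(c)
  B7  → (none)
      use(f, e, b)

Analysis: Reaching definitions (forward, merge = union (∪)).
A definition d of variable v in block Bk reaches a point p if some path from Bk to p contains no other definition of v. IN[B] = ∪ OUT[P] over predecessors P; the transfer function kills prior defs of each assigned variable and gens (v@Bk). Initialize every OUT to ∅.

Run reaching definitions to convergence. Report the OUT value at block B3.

Per-block solution:
  B0: | IN={a@B3, c@B0, d@B0, e@B1} | OUT={a@B3, c@B0, d@B0, e@B1}
  B1: | IN={a@B3, c@B0, d@B0, e@B1} | OUT={a@B3, c@B0, d@B0, e@B1}
  B2: | IN={a@B3, c@B0, d@B0, e@B1} | OUT={a@B3, c@B0, d@B0, e@B1}
  B3: | IN={a@B3, c@B0, d@B0, e@B1} | OUT={a@B3, c@B0, d@B0, e@B1}
  B4: | IN={a@B3, c@B0, d@B0, e@B1} | OUT={a@B3, b@B4, c@B0, d@B0, e@B4, f@B4}
  B5: | IN={a@B3, b@B4, c@B0, d@B0, e@B1, e@B4, f@B4} | OUT={a@B3, b@B4, c@B0, d@B5, e@B1, e@B4, f@B4}
  B6: | IN={a@B3, b@B4, c@B0, d@B5, e@B1, e@B4, f@B4} | OUT={a@B3, b@B4, c@B0, d@B5, e@B1, e@B4, f@B4}
  B7: | IN={a@B3, b@B4, c@B0, d@B0, d@B5, e@B1, e@B4, f@B4} | OUT={a@B3, b@B4, c@B0, d@B0, d@B5, e@B1, e@B4, f@B4}

Merge at B3: IN[B3] = OUT[B2] = {a@B3, c@B0, d@B0, e@B1}
Applying B3's transfer function to that IN value gives OUT[B3] (row B3 above).

Answer: {a@B3, c@B0, d@B0, e@B1}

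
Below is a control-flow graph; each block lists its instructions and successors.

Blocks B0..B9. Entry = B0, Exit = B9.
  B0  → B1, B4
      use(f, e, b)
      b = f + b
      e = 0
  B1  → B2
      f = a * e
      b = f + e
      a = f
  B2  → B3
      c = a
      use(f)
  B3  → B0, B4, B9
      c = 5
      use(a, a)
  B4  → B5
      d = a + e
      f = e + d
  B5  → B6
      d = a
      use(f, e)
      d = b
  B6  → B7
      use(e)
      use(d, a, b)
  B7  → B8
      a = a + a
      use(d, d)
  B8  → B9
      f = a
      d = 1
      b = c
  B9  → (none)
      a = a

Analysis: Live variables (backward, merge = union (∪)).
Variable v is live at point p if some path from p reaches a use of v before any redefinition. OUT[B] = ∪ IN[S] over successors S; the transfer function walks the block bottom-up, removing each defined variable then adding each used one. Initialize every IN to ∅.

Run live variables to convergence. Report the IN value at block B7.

Answer: {a, c, d}

Derivation:
Fixpoint table:
  B0:   IN={a, b, c, e, f}   OUT={a, b, c, e}
  B1:   IN={a, e}   OUT={a, b, e, f}
  B2:   IN={a, b, e, f}   OUT={a, b, e, f}
  B3:   IN={a, b, e, f}   OUT={a, b, c, e, f}
  B4:   IN={a, b, c, e}   OUT={a, b, c, e, f}
  B5:   IN={a, b, c, e, f}   OUT={a, b, c, d, e}
  B6:   IN={a, b, c, d, e}   OUT={a, c, d}
  B7:   IN={a, c, d}   OUT={a, c}
  B8:   IN={a, c}   OUT={a}
  B9:   IN={a}   OUT={}

Merge at B7: OUT[B7] = IN[B8] = {a, c}
Applying B7's transfer function to that OUT value gives IN[B7] (row B7 above).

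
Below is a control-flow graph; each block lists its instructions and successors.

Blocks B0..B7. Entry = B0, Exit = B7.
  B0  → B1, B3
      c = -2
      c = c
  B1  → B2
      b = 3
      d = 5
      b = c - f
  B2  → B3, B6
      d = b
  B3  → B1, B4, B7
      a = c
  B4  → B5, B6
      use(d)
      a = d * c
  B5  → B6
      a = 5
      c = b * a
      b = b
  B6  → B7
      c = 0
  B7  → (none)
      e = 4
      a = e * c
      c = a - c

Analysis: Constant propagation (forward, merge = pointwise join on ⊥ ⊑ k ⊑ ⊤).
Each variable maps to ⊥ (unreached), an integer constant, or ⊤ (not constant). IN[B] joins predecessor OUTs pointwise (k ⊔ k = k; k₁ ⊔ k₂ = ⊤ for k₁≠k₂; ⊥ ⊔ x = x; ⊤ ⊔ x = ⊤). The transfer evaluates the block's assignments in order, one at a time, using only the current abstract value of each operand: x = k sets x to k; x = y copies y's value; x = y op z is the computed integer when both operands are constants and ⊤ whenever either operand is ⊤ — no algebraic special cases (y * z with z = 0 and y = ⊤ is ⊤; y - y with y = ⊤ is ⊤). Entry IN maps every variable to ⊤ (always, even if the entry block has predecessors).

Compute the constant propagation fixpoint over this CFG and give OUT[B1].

Fixpoint table:
  B0:  IN=(all ⊤)  OUT={c:-2; rest ⊤}
  B1:  IN={c:-2; rest ⊤}  OUT={c:-2, d:5; rest ⊤}
  B2:  IN={c:-2, d:5; rest ⊤}  OUT={c:-2; rest ⊤}
  B3:  IN={c:-2; rest ⊤}  OUT={a:-2, c:-2; rest ⊤}
  B4:  IN={a:-2, c:-2; rest ⊤}  OUT={c:-2; rest ⊤}
  B5:  IN={c:-2; rest ⊤}  OUT={a:5; rest ⊤}
  B6:  IN=(all ⊤)  OUT={c:0; rest ⊤}
  B7:  IN=(all ⊤)  OUT={e:4; rest ⊤}

Merge at B1: IN[B1] = OUT[B0] ⊔ OUT[B3] = {a: ⊤, b: ⊤, c: -2, d: ⊤, e: ⊤, f: ⊤}
Applying B1's transfer function to that IN value gives OUT[B1] (row B1 above).

Answer: {a: ⊤, b: ⊤, c: -2, d: 5, e: ⊤, f: ⊤}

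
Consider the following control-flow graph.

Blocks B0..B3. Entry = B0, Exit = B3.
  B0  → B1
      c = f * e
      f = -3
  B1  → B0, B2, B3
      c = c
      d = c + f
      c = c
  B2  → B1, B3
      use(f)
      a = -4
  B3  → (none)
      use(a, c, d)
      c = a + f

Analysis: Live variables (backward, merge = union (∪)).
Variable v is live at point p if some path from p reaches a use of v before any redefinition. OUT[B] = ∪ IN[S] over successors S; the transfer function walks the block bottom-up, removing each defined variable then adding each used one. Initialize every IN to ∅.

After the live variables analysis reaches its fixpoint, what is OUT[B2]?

Fixpoint table:
  B0:  IN={a, e, f}  OUT={a, c, e, f}
  B1:  IN={a, c, e, f}  OUT={a, c, d, e, f}
  B2:  IN={c, d, e, f}  OUT={a, c, d, e, f}
  B3:  IN={a, c, d, f}  OUT={}

Merge at B2: OUT[B2] = IN[B1] ⊔ IN[B3] = {a, c, d, e, f}

Answer: {a, c, d, e, f}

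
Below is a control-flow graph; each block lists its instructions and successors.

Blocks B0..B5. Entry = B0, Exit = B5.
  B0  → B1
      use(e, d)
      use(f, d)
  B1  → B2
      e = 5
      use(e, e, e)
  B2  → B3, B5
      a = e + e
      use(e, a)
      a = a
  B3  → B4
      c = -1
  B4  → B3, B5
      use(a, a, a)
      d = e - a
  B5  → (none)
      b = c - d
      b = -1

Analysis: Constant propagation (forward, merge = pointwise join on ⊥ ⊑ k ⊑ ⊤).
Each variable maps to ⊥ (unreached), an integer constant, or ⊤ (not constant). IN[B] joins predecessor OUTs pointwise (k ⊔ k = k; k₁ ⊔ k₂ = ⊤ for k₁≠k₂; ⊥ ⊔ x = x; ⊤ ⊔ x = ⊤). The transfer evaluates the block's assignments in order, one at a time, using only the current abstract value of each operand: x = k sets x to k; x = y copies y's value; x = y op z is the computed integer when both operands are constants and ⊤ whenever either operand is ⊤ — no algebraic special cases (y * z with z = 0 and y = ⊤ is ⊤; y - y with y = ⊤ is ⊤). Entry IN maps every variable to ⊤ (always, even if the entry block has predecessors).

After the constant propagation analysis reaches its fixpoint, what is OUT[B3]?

Answer: {a: 10, b: ⊤, c: -1, d: ⊤, e: 5, f: ⊤}

Working:
Fixpoint table:
  B0: | IN=(all ⊤) | OUT=(all ⊤)
  B1: | IN=(all ⊤) | OUT={e:5; rest ⊤}
  B2: | IN={e:5; rest ⊤} | OUT={a:10, e:5; rest ⊤}
  B3: | IN={a:10, e:5; rest ⊤} | OUT={a:10, c:-1, e:5; rest ⊤}
  B4: | IN={a:10, c:-1, e:5; rest ⊤} | OUT={a:10, c:-1, d:-5, e:5; rest ⊤}
  B5: | IN={a:10, e:5; rest ⊤} | OUT={a:10, b:-1, e:5; rest ⊤}

Merge at B3: IN[B3] = OUT[B2] ⊔ OUT[B4] = {a: 10, b: ⊤, c: ⊤, d: ⊤, e: 5, f: ⊤}
Applying B3's transfer function to that IN value gives OUT[B3] (row B3 above).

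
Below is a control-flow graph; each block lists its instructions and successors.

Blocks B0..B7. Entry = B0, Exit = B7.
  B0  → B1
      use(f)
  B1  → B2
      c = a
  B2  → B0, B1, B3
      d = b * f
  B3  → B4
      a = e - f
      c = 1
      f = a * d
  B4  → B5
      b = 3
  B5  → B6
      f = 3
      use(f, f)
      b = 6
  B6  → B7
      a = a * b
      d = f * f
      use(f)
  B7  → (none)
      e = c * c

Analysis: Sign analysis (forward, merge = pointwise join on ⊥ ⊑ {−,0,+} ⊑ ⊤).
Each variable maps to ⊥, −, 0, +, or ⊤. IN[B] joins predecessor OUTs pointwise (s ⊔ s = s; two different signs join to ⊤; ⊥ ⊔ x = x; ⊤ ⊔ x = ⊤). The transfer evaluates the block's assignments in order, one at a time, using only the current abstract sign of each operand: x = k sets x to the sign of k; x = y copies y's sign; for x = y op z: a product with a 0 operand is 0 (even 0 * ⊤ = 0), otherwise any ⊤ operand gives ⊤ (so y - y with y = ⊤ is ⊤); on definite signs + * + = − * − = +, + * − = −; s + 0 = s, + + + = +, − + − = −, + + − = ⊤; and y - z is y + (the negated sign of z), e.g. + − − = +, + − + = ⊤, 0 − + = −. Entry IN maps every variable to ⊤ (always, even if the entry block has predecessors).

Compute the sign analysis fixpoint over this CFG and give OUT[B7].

Converged values:
  B0: | IN=(all ⊤) | OUT=(all ⊤)
  B1: | IN=(all ⊤) | OUT=(all ⊤)
  B2: | IN=(all ⊤) | OUT=(all ⊤)
  B3: | IN=(all ⊤) | OUT={c:+; rest ⊤}
  B4: | IN={c:+; rest ⊤} | OUT={b:+, c:+; rest ⊤}
  B5: | IN={b:+, c:+; rest ⊤} | OUT={b:+, c:+, f:+; rest ⊤}
  B6: | IN={b:+, c:+, f:+; rest ⊤} | OUT={b:+, c:+, d:+, f:+; rest ⊤}
  B7: | IN={b:+, c:+, d:+, f:+; rest ⊤} | OUT={b:+, c:+, d:+, e:+, f:+; rest ⊤}

Merge at B7: IN[B7] = OUT[B6] = {a: ⊤, b: +, c: +, d: +, e: ⊤, f: +}
Applying B7's transfer function to that IN value gives OUT[B7] (row B7 above).

Answer: {a: ⊤, b: +, c: +, d: +, e: +, f: +}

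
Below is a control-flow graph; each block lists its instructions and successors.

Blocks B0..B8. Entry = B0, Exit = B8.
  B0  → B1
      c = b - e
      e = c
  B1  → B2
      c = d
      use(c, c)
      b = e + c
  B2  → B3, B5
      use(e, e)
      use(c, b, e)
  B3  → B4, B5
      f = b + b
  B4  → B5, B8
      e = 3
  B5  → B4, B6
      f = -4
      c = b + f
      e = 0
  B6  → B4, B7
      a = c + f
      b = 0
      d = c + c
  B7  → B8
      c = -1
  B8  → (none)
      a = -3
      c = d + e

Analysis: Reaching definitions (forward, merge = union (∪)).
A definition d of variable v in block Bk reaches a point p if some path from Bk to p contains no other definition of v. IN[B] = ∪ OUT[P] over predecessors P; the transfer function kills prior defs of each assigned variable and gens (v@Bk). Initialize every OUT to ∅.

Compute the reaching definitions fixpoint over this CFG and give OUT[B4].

Converged values:
  B0: | IN={} | OUT={c@B0, e@B0}
  B1: | IN={c@B0, e@B0} | OUT={b@B1, c@B1, e@B0}
  B2: | IN={b@B1, c@B1, e@B0} | OUT={b@B1, c@B1, e@B0}
  B3: | IN={b@B1, c@B1, e@B0} | OUT={b@B1, c@B1, e@B0, f@B3}
  B4: | IN={a@B6, b@B1, b@B6, c@B1, c@B5, d@B6, e@B0, e@B5, f@B3, f@B5} | OUT={a@B6, b@B1, b@B6, c@B1, c@B5, d@B6, e@B4, f@B3, f@B5}
  B5: | IN={a@B6, b@B1, b@B6, c@B1, c@B5, d@B6, e@B0, e@B4, f@B3, f@B5} | OUT={a@B6, b@B1, b@B6, c@B5, d@B6, e@B5, f@B5}
  B6: | IN={a@B6, b@B1, b@B6, c@B5, d@B6, e@B5, f@B5} | OUT={a@B6, b@B6, c@B5, d@B6, e@B5, f@B5}
  B7: | IN={a@B6, b@B6, c@B5, d@B6, e@B5, f@B5} | OUT={a@B6, b@B6, c@B7, d@B6, e@B5, f@B5}
  B8: | IN={a@B6, b@B1, b@B6, c@B1, c@B5, c@B7, d@B6, e@B4, e@B5, f@B3, f@B5} | OUT={a@B8, b@B1, b@B6, c@B8, d@B6, e@B4, e@B5, f@B3, f@B5}

Merge at B4: IN[B4] = OUT[B3] ⊔ OUT[B5] ⊔ OUT[B6] = {a@B6, b@B1, b@B6, c@B1, c@B5, d@B6, e@B0, e@B5, f@B3, f@B5}
Applying B4's transfer function to that IN value gives OUT[B4] (row B4 above).

Answer: {a@B6, b@B1, b@B6, c@B1, c@B5, d@B6, e@B4, f@B3, f@B5}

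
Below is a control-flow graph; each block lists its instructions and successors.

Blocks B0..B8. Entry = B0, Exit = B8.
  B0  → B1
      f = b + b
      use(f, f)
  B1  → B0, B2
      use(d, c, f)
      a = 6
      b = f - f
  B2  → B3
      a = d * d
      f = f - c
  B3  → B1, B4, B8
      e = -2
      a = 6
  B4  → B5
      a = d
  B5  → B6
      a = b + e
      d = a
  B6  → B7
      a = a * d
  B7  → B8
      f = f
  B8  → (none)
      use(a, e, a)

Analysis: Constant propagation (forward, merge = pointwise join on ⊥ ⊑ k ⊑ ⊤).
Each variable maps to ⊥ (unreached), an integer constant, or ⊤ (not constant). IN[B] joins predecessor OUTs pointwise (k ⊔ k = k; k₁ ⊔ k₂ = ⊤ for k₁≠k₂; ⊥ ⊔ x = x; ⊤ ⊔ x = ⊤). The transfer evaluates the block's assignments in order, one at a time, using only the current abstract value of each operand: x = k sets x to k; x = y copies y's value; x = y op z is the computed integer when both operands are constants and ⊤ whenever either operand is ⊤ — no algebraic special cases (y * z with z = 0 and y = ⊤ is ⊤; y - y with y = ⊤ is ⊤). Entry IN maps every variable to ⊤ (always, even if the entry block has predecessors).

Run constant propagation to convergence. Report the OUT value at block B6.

Answer: {a: ⊤, b: ⊤, c: ⊤, d: ⊤, e: -2, f: ⊤}

Trace:
Converged values:
  B0:  IN=(all ⊤)  OUT=(all ⊤)
  B1:  IN=(all ⊤)  OUT={a:6; rest ⊤}
  B2:  IN={a:6; rest ⊤}  OUT=(all ⊤)
  B3:  IN=(all ⊤)  OUT={a:6, e:-2; rest ⊤}
  B4:  IN={a:6, e:-2; rest ⊤}  OUT={e:-2; rest ⊤}
  B5:  IN={e:-2; rest ⊤}  OUT={e:-2; rest ⊤}
  B6:  IN={e:-2; rest ⊤}  OUT={e:-2; rest ⊤}
  B7:  IN={e:-2; rest ⊤}  OUT={e:-2; rest ⊤}
  B8:  IN={e:-2; rest ⊤}  OUT={e:-2; rest ⊤}

Merge at B6: IN[B6] = OUT[B5] = {a: ⊤, b: ⊤, c: ⊤, d: ⊤, e: -2, f: ⊤}
Applying B6's transfer function to that IN value gives OUT[B6] (row B6 above).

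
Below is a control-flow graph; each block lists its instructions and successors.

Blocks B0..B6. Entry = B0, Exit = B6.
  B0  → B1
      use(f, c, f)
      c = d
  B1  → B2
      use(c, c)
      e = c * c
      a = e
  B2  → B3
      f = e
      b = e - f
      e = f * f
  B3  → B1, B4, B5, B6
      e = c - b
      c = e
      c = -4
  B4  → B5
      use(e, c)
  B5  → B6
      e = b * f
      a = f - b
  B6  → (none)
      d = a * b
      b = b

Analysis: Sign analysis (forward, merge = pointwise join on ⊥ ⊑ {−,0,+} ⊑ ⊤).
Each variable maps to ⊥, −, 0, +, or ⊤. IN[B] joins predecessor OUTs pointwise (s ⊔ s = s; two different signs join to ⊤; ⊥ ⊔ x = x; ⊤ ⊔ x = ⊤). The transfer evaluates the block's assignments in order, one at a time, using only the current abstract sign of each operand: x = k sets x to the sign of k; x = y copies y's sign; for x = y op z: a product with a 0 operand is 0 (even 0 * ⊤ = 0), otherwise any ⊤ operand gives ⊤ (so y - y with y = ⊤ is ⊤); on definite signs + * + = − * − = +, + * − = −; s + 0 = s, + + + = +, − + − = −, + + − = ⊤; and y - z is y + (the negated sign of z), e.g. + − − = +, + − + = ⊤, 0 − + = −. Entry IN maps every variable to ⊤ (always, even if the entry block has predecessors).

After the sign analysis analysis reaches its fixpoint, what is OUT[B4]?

Per-block solution:
  B0: | IN=(all ⊤) | OUT=(all ⊤)
  B1: | IN=(all ⊤) | OUT=(all ⊤)
  B2: | IN=(all ⊤) | OUT=(all ⊤)
  B3: | IN=(all ⊤) | OUT={c:-; rest ⊤}
  B4: | IN={c:-; rest ⊤} | OUT={c:-; rest ⊤}
  B5: | IN={c:-; rest ⊤} | OUT={c:-; rest ⊤}
  B6: | IN={c:-; rest ⊤} | OUT={c:-; rest ⊤}

Merge at B4: IN[B4] = OUT[B3] = {a: ⊤, b: ⊤, c: -, d: ⊤, e: ⊤, f: ⊤}
Applying B4's transfer function to that IN value gives OUT[B4] (row B4 above).

Answer: {a: ⊤, b: ⊤, c: -, d: ⊤, e: ⊤, f: ⊤}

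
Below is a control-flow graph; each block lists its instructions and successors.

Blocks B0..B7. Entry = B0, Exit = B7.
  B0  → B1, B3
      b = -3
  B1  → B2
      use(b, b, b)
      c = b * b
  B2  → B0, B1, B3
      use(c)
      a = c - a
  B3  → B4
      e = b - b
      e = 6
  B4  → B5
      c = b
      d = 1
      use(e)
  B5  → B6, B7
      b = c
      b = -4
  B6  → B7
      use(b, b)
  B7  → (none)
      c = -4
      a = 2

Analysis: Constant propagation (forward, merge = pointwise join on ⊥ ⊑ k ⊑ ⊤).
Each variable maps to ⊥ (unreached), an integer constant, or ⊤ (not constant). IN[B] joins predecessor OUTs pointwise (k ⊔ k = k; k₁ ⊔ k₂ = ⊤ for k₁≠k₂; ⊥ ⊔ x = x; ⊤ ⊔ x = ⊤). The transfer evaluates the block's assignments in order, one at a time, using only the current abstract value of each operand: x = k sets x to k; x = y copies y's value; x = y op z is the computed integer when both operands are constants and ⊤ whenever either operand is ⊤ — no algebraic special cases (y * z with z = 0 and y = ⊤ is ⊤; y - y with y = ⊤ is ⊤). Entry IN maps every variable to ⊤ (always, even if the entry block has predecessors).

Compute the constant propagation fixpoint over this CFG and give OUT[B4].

Converged values:
  B0: | IN=(all ⊤) | OUT={b:-3; rest ⊤}
  B1: | IN={b:-3; rest ⊤} | OUT={b:-3, c:9; rest ⊤}
  B2: | IN={b:-3, c:9; rest ⊤} | OUT={b:-3, c:9; rest ⊤}
  B3: | IN={b:-3; rest ⊤} | OUT={b:-3, e:6; rest ⊤}
  B4: | IN={b:-3, e:6; rest ⊤} | OUT={b:-3, c:-3, d:1, e:6; rest ⊤}
  B5: | IN={b:-3, c:-3, d:1, e:6; rest ⊤} | OUT={b:-4, c:-3, d:1, e:6; rest ⊤}
  B6: | IN={b:-4, c:-3, d:1, e:6; rest ⊤} | OUT={b:-4, c:-3, d:1, e:6; rest ⊤}
  B7: | IN={b:-4, c:-3, d:1, e:6; rest ⊤} | OUT={a:2, b:-4, c:-4, d:1, e:6; rest ⊤}

Merge at B4: IN[B4] = OUT[B3] = {a: ⊤, b: -3, c: ⊤, d: ⊤, e: 6, f: ⊤}
Applying B4's transfer function to that IN value gives OUT[B4] (row B4 above).

Answer: {a: ⊤, b: -3, c: -3, d: 1, e: 6, f: ⊤}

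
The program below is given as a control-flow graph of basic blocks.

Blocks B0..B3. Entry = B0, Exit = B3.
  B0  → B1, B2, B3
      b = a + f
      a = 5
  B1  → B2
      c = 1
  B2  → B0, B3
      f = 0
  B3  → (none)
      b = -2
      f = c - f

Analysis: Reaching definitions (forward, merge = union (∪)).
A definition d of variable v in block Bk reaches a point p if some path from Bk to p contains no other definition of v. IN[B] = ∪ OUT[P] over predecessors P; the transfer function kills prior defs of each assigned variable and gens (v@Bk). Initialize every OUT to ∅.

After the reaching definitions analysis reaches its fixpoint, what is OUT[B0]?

Per-block solution:
  B0: | IN={a@B0, b@B0, c@B1, f@B2} | OUT={a@B0, b@B0, c@B1, f@B2}
  B1: | IN={a@B0, b@B0, c@B1, f@B2} | OUT={a@B0, b@B0, c@B1, f@B2}
  B2: | IN={a@B0, b@B0, c@B1, f@B2} | OUT={a@B0, b@B0, c@B1, f@B2}
  B3: | IN={a@B0, b@B0, c@B1, f@B2} | OUT={a@B0, b@B3, c@B1, f@B3}

Merge at B0 (entry node, so the boundary value {} is joined with the incoming edge(s)): IN[B0] = {} ⊔ OUT[B2] = {a@B0, b@B0, c@B1, f@B2}
Applying B0's transfer function to that IN value gives OUT[B0] (row B0 above).

Answer: {a@B0, b@B0, c@B1, f@B2}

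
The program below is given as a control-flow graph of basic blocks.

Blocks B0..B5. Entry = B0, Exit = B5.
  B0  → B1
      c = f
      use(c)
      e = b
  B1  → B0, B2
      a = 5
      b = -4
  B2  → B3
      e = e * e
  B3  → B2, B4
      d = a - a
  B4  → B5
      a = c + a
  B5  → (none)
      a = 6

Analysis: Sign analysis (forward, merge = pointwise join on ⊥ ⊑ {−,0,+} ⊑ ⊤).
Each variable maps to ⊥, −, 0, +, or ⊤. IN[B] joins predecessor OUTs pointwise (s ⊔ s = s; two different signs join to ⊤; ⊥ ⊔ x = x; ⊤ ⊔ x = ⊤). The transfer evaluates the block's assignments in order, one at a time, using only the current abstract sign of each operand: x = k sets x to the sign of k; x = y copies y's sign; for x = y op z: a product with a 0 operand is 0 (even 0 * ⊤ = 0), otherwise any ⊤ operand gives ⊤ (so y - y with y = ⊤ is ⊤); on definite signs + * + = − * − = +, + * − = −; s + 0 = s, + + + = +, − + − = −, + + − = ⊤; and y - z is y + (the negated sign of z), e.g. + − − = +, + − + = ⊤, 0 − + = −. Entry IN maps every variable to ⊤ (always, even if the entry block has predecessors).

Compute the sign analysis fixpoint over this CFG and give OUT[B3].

Answer: {a: +, b: -, c: ⊤, d: ⊤, e: ⊤, f: ⊤}

Derivation:
Converged values:
  B0:   IN=(all ⊤)   OUT=(all ⊤)
  B1:   IN=(all ⊤)   OUT={a:+, b:-; rest ⊤}
  B2:   IN={a:+, b:-; rest ⊤}   OUT={a:+, b:-; rest ⊤}
  B3:   IN={a:+, b:-; rest ⊤}   OUT={a:+, b:-; rest ⊤}
  B4:   IN={a:+, b:-; rest ⊤}   OUT={b:-; rest ⊤}
  B5:   IN={b:-; rest ⊤}   OUT={a:+, b:-; rest ⊤}

Merge at B3: IN[B3] = OUT[B2] = {a: +, b: -, c: ⊤, d: ⊤, e: ⊤, f: ⊤}
Applying B3's transfer function to that IN value gives OUT[B3] (row B3 above).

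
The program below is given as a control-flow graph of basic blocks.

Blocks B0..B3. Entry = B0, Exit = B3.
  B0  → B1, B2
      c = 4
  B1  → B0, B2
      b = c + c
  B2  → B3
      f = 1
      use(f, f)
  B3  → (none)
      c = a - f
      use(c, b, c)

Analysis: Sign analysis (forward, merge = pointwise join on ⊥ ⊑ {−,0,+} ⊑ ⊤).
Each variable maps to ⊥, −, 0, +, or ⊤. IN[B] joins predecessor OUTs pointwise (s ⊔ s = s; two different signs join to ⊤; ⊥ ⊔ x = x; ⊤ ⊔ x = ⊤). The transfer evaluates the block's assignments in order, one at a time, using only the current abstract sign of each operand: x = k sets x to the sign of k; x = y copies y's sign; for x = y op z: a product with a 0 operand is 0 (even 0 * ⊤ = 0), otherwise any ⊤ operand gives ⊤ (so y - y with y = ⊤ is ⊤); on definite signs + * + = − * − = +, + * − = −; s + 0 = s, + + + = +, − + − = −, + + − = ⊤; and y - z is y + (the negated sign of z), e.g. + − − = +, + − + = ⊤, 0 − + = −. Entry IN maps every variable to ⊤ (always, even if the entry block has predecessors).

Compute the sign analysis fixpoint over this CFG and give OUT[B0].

Converged values:
  B0: | IN=(all ⊤) | OUT={c:+; rest ⊤}
  B1: | IN={c:+; rest ⊤} | OUT={b:+, c:+; rest ⊤}
  B2: | IN={c:+; rest ⊤} | OUT={c:+, f:+; rest ⊤}
  B3: | IN={c:+, f:+; rest ⊤} | OUT={f:+; rest ⊤}

Merge at B0 (entry node, so the boundary value (all ⊤) is joined with the incoming edge(s)): IN[B0] = (all ⊤) ⊔ OUT[B1] = {a: ⊤, b: ⊤, c: ⊤, d: ⊤, e: ⊤, f: ⊤}
Applying B0's transfer function to that IN value gives OUT[B0] (row B0 above).

Answer: {a: ⊤, b: ⊤, c: +, d: ⊤, e: ⊤, f: ⊤}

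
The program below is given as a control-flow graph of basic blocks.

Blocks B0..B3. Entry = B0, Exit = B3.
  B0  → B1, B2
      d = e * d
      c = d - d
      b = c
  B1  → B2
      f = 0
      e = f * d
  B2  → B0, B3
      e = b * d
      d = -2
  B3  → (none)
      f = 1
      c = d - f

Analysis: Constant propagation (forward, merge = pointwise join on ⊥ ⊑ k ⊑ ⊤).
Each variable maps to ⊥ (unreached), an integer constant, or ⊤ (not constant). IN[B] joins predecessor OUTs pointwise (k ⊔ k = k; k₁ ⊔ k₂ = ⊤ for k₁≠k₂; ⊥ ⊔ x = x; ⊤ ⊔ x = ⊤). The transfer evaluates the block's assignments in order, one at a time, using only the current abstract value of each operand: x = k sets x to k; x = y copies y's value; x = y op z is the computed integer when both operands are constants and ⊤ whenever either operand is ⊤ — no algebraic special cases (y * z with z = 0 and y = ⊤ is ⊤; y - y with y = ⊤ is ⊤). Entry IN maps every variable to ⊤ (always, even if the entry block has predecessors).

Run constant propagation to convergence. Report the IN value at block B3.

Converged values:
  B0:  IN=(all ⊤)  OUT=(all ⊤)
  B1:  IN=(all ⊤)  OUT={f:0; rest ⊤}
  B2:  IN=(all ⊤)  OUT={d:-2; rest ⊤}
  B3:  IN={d:-2; rest ⊤}  OUT={c:-3, d:-2, f:1; rest ⊤}

Merge at B3: IN[B3] = OUT[B2] = {a: ⊤, b: ⊤, c: ⊤, d: -2, e: ⊤, f: ⊤}

Answer: {a: ⊤, b: ⊤, c: ⊤, d: -2, e: ⊤, f: ⊤}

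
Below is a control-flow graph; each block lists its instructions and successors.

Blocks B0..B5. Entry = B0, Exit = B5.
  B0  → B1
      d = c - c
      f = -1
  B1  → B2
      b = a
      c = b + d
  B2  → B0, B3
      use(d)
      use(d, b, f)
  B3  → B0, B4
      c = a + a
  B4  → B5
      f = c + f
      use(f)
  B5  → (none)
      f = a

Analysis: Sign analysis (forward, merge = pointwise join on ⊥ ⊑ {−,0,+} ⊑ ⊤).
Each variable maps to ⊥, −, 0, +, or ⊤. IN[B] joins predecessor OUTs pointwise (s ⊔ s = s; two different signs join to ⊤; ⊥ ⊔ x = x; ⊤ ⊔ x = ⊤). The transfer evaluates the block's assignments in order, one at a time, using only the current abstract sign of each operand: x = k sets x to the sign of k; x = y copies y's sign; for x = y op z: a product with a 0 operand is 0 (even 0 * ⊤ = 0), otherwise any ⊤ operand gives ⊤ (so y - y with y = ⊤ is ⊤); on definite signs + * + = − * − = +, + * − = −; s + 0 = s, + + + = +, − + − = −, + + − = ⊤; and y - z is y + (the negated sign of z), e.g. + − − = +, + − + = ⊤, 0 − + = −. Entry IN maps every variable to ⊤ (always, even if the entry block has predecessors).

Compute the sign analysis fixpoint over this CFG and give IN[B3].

Answer: {a: ⊤, b: ⊤, c: ⊤, d: ⊤, e: ⊤, f: -}

Trace:
Fixpoint table:
  B0:   IN=(all ⊤)   OUT={f:-; rest ⊤}
  B1:   IN={f:-; rest ⊤}   OUT={f:-; rest ⊤}
  B2:   IN={f:-; rest ⊤}   OUT={f:-; rest ⊤}
  B3:   IN={f:-; rest ⊤}   OUT={f:-; rest ⊤}
  B4:   IN={f:-; rest ⊤}   OUT=(all ⊤)
  B5:   IN=(all ⊤)   OUT=(all ⊤)

Merge at B3: IN[B3] = OUT[B2] = {a: ⊤, b: ⊤, c: ⊤, d: ⊤, e: ⊤, f: -}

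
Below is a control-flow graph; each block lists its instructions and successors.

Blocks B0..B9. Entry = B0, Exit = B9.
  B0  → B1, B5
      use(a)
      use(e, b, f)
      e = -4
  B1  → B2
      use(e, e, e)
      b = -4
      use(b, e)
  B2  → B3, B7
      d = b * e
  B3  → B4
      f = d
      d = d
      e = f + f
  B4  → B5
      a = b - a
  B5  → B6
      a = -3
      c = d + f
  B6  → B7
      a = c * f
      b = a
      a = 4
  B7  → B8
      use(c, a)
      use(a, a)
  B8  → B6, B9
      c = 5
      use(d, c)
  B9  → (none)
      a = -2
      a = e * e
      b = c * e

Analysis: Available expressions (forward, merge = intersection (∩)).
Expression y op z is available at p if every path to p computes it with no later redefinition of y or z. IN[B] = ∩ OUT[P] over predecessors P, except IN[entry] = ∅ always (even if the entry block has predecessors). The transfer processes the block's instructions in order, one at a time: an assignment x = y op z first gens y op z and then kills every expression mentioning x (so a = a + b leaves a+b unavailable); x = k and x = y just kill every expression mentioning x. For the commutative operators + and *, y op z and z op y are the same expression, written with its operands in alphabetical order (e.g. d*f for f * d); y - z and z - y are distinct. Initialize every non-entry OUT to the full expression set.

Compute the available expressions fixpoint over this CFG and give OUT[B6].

Answer: {c*f}

Trace:
Per-block solution:
  B0:  IN={}  OUT={}
  B1:  IN={}  OUT={}
  B2:  IN={}  OUT={b*e}
  B3:  IN={b*e}  OUT={f+f}
  B4:  IN={f+f}  OUT={f+f}
  B5:  IN={}  OUT={d+f}
  B6:  IN={}  OUT={c*f}
  B7:  IN={}  OUT={}
  B8:  IN={}  OUT={}
  B9:  IN={}  OUT={c*e, e*e}

Merge at B6: IN[B6] = OUT[B5] ∩ OUT[B8] = {}
Applying B6's transfer function to that IN value gives OUT[B6] (row B6 above).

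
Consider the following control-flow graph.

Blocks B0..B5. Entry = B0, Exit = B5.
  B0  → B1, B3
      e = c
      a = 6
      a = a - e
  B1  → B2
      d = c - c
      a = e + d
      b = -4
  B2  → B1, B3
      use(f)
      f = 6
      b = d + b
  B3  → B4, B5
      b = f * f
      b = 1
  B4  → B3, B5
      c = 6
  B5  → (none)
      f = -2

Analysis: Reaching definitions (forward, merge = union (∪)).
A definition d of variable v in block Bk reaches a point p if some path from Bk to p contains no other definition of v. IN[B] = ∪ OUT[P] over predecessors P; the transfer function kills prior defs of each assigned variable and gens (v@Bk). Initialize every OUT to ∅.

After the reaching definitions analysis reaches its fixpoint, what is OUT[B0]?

Answer: {a@B0, e@B0}

Working:
Per-block solution:
  B0:  IN={}  OUT={a@B0, e@B0}
  B1:  IN={a@B0, a@B1, b@B2, d@B1, e@B0, f@B2}  OUT={a@B1, b@B1, d@B1, e@B0, f@B2}
  B2:  IN={a@B1, b@B1, d@B1, e@B0, f@B2}  OUT={a@B1, b@B2, d@B1, e@B0, f@B2}
  B3:  IN={a@B0, a@B1, b@B2, b@B3, c@B4, d@B1, e@B0, f@B2}  OUT={a@B0, a@B1, b@B3, c@B4, d@B1, e@B0, f@B2}
  B4:  IN={a@B0, a@B1, b@B3, c@B4, d@B1, e@B0, f@B2}  OUT={a@B0, a@B1, b@B3, c@B4, d@B1, e@B0, f@B2}
  B5:  IN={a@B0, a@B1, b@B3, c@B4, d@B1, e@B0, f@B2}  OUT={a@B0, a@B1, b@B3, c@B4, d@B1, e@B0, f@B5}

B0 is the boundary node: IN[B0] = {}
Applying B0's transfer function to that IN value gives OUT[B0] (row B0 above).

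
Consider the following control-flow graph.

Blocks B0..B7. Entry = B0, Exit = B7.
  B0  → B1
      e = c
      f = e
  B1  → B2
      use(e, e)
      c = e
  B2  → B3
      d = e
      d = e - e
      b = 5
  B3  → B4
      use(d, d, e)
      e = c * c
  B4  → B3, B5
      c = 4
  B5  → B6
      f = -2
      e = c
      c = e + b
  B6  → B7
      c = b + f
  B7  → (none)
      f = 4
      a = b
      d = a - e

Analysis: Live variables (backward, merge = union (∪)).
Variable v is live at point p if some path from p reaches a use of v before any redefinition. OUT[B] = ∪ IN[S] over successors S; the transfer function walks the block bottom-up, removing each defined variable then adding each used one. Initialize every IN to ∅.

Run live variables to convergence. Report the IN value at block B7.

Per-block solution:
  B0:   IN={c}   OUT={e}
  B1:   IN={e}   OUT={c, e}
  B2:   IN={c, e}   OUT={b, c, d, e}
  B3:   IN={b, c, d, e}   OUT={b, d, e}
  B4:   IN={b, d, e}   OUT={b, c, d, e}
  B5:   IN={b, c}   OUT={b, e, f}
  B6:   IN={b, e, f}   OUT={b, e}
  B7:   IN={b, e}   OUT={}

B7 is the boundary node: OUT[B7] = {}
Applying B7's transfer function to that OUT value gives IN[B7] (row B7 above).

Answer: {b, e}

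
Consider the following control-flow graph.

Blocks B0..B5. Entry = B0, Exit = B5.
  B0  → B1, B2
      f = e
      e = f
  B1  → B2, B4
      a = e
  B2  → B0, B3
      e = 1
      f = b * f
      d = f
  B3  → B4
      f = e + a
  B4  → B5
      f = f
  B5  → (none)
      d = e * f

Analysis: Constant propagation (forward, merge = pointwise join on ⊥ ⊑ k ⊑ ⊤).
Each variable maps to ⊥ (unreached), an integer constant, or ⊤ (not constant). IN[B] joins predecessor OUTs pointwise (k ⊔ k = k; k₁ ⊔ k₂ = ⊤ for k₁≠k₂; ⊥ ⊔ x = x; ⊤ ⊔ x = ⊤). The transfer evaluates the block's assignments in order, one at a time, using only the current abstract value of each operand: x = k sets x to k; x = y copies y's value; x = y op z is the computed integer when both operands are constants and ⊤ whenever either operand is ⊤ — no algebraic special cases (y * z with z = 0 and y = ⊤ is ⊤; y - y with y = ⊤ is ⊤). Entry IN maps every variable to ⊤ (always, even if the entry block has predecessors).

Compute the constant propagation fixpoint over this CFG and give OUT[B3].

Answer: {a: ⊤, b: ⊤, c: ⊤, d: ⊤, e: 1, f: ⊤}

Derivation:
Per-block solution:
  B0: | IN=(all ⊤) | OUT=(all ⊤)
  B1: | IN=(all ⊤) | OUT=(all ⊤)
  B2: | IN=(all ⊤) | OUT={e:1; rest ⊤}
  B3: | IN={e:1; rest ⊤} | OUT={e:1; rest ⊤}
  B4: | IN=(all ⊤) | OUT=(all ⊤)
  B5: | IN=(all ⊤) | OUT=(all ⊤)

Merge at B3: IN[B3] = OUT[B2] = {a: ⊤, b: ⊤, c: ⊤, d: ⊤, e: 1, f: ⊤}
Applying B3's transfer function to that IN value gives OUT[B3] (row B3 above).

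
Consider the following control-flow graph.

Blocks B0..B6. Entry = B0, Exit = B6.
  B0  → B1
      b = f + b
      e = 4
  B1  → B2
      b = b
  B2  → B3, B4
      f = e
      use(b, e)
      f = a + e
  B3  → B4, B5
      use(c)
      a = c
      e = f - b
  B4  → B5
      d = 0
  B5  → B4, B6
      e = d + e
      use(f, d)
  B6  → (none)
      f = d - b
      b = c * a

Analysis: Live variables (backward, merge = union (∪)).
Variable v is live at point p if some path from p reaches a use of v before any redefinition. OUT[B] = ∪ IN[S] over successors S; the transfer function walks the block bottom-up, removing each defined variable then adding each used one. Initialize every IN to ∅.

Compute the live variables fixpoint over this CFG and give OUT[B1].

Answer: {a, b, c, d, e}

Working:
Per-block solution:
  B0:   IN={a, b, c, d, f}   OUT={a, b, c, d, e}
  B1:   IN={a, b, c, d, e}   OUT={a, b, c, d, e}
  B2:   IN={a, b, c, d, e}   OUT={a, b, c, d, e, f}
  B3:   IN={b, c, d, f}   OUT={a, b, c, d, e, f}
  B4:   IN={a, b, c, e, f}   OUT={a, b, c, d, e, f}
  B5:   IN={a, b, c, d, e, f}   OUT={a, b, c, d, e, f}
  B6:   IN={a, b, c, d}   OUT={}

Merge at B1: OUT[B1] = IN[B2] = {a, b, c, d, e}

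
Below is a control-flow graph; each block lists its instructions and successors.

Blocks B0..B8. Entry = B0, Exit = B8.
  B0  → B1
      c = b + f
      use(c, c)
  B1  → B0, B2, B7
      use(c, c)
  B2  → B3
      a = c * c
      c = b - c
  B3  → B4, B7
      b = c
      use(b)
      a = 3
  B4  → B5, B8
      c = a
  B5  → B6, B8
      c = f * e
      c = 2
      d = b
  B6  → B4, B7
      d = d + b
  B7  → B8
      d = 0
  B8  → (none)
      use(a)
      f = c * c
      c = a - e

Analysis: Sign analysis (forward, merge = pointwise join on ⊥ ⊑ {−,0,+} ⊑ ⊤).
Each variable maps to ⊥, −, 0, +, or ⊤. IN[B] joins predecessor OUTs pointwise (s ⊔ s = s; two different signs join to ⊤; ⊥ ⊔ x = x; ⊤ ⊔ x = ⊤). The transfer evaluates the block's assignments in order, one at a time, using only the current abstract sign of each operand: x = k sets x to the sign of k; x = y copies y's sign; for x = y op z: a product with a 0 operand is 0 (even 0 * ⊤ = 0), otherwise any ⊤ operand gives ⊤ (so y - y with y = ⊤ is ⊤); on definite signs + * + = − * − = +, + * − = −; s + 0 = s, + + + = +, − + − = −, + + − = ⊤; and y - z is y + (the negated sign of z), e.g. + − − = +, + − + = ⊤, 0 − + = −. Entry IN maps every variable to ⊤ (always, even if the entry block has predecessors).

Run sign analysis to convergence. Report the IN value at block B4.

Answer: {a: +, b: ⊤, c: ⊤, d: ⊤, e: ⊤, f: ⊤}

Working:
Fixpoint table:
  B0:   IN=(all ⊤)   OUT=(all ⊤)
  B1:   IN=(all ⊤)   OUT=(all ⊤)
  B2:   IN=(all ⊤)   OUT=(all ⊤)
  B3:   IN=(all ⊤)   OUT={a:+; rest ⊤}
  B4:   IN={a:+; rest ⊤}   OUT={a:+, c:+; rest ⊤}
  B5:   IN={a:+, c:+; rest ⊤}   OUT={a:+, c:+; rest ⊤}
  B6:   IN={a:+, c:+; rest ⊤}   OUT={a:+, c:+; rest ⊤}
  B7:   IN=(all ⊤)   OUT={d:0; rest ⊤}
  B8:   IN=(all ⊤)   OUT=(all ⊤)

Merge at B4: IN[B4] = OUT[B3] ⊔ OUT[B6] = {a: +, b: ⊤, c: ⊤, d: ⊤, e: ⊤, f: ⊤}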